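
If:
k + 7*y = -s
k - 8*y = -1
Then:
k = 8*y - 1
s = 1 - 15*y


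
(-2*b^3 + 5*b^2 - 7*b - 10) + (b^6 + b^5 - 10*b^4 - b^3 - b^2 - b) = b^6 + b^5 - 10*b^4 - 3*b^3 + 4*b^2 - 8*b - 10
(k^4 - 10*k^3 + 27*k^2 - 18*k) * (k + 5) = k^5 - 5*k^4 - 23*k^3 + 117*k^2 - 90*k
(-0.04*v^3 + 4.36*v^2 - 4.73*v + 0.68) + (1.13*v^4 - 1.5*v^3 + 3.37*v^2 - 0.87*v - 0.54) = 1.13*v^4 - 1.54*v^3 + 7.73*v^2 - 5.6*v + 0.14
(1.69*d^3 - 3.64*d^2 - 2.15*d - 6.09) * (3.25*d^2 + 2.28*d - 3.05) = 5.4925*d^5 - 7.9768*d^4 - 20.4412*d^3 - 13.5925*d^2 - 7.3277*d + 18.5745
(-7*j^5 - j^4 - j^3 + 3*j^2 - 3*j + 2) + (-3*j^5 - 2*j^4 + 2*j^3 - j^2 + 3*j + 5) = -10*j^5 - 3*j^4 + j^3 + 2*j^2 + 7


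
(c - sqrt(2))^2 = c^2 - 2*sqrt(2)*c + 2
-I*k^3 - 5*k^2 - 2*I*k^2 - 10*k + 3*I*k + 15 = (k + 3)*(k - 5*I)*(-I*k + I)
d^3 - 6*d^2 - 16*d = d*(d - 8)*(d + 2)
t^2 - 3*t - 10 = (t - 5)*(t + 2)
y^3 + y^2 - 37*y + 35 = (y - 5)*(y - 1)*(y + 7)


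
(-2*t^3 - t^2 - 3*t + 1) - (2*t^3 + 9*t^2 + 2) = -4*t^3 - 10*t^2 - 3*t - 1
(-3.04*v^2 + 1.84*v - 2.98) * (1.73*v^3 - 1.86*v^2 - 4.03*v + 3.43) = -5.2592*v^5 + 8.8376*v^4 + 3.6734*v^3 - 12.2996*v^2 + 18.3206*v - 10.2214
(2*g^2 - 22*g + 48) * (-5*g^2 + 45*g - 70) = -10*g^4 + 200*g^3 - 1370*g^2 + 3700*g - 3360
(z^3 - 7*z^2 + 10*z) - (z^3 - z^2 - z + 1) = -6*z^2 + 11*z - 1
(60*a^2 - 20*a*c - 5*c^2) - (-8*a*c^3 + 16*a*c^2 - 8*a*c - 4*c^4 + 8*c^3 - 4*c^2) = 60*a^2 + 8*a*c^3 - 16*a*c^2 - 12*a*c + 4*c^4 - 8*c^3 - c^2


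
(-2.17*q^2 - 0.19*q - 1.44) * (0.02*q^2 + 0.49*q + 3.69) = -0.0434*q^4 - 1.0671*q^3 - 8.1292*q^2 - 1.4067*q - 5.3136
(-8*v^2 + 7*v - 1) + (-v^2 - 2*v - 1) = -9*v^2 + 5*v - 2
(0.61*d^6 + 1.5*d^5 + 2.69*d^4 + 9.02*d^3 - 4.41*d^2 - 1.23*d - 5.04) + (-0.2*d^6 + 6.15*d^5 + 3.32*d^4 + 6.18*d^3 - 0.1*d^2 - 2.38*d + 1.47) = 0.41*d^6 + 7.65*d^5 + 6.01*d^4 + 15.2*d^3 - 4.51*d^2 - 3.61*d - 3.57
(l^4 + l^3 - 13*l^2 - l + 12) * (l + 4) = l^5 + 5*l^4 - 9*l^3 - 53*l^2 + 8*l + 48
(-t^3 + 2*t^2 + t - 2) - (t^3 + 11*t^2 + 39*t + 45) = -2*t^3 - 9*t^2 - 38*t - 47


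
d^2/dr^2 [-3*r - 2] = 0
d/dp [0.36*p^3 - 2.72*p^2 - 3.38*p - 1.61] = 1.08*p^2 - 5.44*p - 3.38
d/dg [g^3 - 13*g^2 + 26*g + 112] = 3*g^2 - 26*g + 26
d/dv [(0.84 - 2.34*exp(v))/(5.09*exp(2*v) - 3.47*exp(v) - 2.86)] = (11.9106*exp(2*v) - 8.5512*exp(v) + 9.6072)*exp(v)/(25.9081*exp(4*v) - 35.3246*exp(3*v) - 17.0739*exp(2*v) + 19.8484*exp(v) + 8.1796)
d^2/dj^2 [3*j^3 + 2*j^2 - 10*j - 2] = 18*j + 4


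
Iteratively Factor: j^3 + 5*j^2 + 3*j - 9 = (j + 3)*(j^2 + 2*j - 3) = (j - 1)*(j + 3)*(j + 3)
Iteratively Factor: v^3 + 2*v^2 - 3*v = (v + 3)*(v^2 - v) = v*(v + 3)*(v - 1)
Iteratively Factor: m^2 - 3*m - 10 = (m + 2)*(m - 5)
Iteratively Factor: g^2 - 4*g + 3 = (g - 1)*(g - 3)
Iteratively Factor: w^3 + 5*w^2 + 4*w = (w)*(w^2 + 5*w + 4) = w*(w + 4)*(w + 1)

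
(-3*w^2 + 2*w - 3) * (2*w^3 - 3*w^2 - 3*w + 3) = -6*w^5 + 13*w^4 - 3*w^3 - 6*w^2 + 15*w - 9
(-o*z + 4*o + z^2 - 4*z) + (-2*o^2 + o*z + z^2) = -2*o^2 + 4*o + 2*z^2 - 4*z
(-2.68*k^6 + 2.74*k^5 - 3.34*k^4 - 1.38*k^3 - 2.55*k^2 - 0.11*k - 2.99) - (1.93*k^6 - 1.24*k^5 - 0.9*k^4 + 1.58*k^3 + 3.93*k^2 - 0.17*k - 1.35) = -4.61*k^6 + 3.98*k^5 - 2.44*k^4 - 2.96*k^3 - 6.48*k^2 + 0.06*k - 1.64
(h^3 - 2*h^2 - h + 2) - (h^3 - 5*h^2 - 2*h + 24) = 3*h^2 + h - 22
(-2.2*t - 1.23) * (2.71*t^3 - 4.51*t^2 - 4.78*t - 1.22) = -5.962*t^4 + 6.5887*t^3 + 16.0633*t^2 + 8.5634*t + 1.5006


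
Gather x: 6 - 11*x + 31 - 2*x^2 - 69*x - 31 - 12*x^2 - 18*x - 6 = -14*x^2 - 98*x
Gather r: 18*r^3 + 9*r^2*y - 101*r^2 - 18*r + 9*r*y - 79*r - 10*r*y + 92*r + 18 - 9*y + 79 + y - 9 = 18*r^3 + r^2*(9*y - 101) + r*(-y - 5) - 8*y + 88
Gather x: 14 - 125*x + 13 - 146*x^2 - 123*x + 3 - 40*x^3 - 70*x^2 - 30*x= -40*x^3 - 216*x^2 - 278*x + 30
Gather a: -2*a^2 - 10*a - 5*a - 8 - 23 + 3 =-2*a^2 - 15*a - 28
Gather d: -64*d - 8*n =-64*d - 8*n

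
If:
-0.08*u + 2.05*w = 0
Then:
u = 25.625*w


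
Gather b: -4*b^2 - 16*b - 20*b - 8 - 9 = -4*b^2 - 36*b - 17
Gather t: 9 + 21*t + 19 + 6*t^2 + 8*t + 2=6*t^2 + 29*t + 30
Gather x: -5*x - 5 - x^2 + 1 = -x^2 - 5*x - 4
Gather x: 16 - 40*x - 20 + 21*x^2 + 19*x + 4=21*x^2 - 21*x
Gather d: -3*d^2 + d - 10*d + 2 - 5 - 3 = -3*d^2 - 9*d - 6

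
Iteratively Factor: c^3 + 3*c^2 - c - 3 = (c + 1)*(c^2 + 2*c - 3) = (c - 1)*(c + 1)*(c + 3)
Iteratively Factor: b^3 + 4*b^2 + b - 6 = (b - 1)*(b^2 + 5*b + 6) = (b - 1)*(b + 3)*(b + 2)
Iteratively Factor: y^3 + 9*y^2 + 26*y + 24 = (y + 4)*(y^2 + 5*y + 6) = (y + 3)*(y + 4)*(y + 2)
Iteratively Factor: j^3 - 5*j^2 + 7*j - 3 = (j - 1)*(j^2 - 4*j + 3) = (j - 3)*(j - 1)*(j - 1)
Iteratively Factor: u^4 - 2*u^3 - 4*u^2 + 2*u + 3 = (u - 3)*(u^3 + u^2 - u - 1) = (u - 3)*(u + 1)*(u^2 - 1) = (u - 3)*(u - 1)*(u + 1)*(u + 1)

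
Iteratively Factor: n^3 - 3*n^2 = (n)*(n^2 - 3*n) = n^2*(n - 3)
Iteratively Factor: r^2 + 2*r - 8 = (r + 4)*(r - 2)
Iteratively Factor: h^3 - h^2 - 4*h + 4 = (h - 1)*(h^2 - 4) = (h - 1)*(h + 2)*(h - 2)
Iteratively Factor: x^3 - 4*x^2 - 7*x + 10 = (x - 1)*(x^2 - 3*x - 10) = (x - 5)*(x - 1)*(x + 2)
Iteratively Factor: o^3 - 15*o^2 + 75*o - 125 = (o - 5)*(o^2 - 10*o + 25) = (o - 5)^2*(o - 5)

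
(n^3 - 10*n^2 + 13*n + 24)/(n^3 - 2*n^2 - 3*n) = (n - 8)/n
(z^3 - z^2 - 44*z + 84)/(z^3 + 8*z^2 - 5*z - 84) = (z^2 - 8*z + 12)/(z^2 + z - 12)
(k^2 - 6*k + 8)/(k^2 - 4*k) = (k - 2)/k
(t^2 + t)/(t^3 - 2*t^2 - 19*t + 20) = t*(t + 1)/(t^3 - 2*t^2 - 19*t + 20)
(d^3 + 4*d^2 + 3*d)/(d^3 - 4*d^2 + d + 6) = d*(d + 3)/(d^2 - 5*d + 6)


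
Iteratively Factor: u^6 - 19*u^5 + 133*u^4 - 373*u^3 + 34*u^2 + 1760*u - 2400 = (u - 4)*(u^5 - 15*u^4 + 73*u^3 - 81*u^2 - 290*u + 600) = (u - 4)*(u - 3)*(u^4 - 12*u^3 + 37*u^2 + 30*u - 200) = (u - 5)*(u - 4)*(u - 3)*(u^3 - 7*u^2 + 2*u + 40) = (u - 5)^2*(u - 4)*(u - 3)*(u^2 - 2*u - 8) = (u - 5)^2*(u - 4)^2*(u - 3)*(u + 2)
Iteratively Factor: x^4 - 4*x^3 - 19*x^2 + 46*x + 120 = (x + 3)*(x^3 - 7*x^2 + 2*x + 40) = (x - 4)*(x + 3)*(x^2 - 3*x - 10) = (x - 5)*(x - 4)*(x + 3)*(x + 2)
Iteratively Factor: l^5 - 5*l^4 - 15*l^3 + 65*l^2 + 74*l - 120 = (l + 2)*(l^4 - 7*l^3 - l^2 + 67*l - 60) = (l - 1)*(l + 2)*(l^3 - 6*l^2 - 7*l + 60) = (l - 1)*(l + 2)*(l + 3)*(l^2 - 9*l + 20) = (l - 4)*(l - 1)*(l + 2)*(l + 3)*(l - 5)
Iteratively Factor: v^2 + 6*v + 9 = (v + 3)*(v + 3)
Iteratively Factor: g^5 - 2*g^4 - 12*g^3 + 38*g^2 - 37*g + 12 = (g - 3)*(g^4 + g^3 - 9*g^2 + 11*g - 4) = (g - 3)*(g - 1)*(g^3 + 2*g^2 - 7*g + 4) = (g - 3)*(g - 1)*(g + 4)*(g^2 - 2*g + 1) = (g - 3)*(g - 1)^2*(g + 4)*(g - 1)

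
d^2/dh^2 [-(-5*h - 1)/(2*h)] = h^(-3)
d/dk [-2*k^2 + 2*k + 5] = 2 - 4*k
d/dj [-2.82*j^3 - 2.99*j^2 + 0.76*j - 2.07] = -8.46*j^2 - 5.98*j + 0.76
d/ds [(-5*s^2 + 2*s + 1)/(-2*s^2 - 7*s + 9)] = (39*s^2 - 86*s + 25)/(4*s^4 + 28*s^3 + 13*s^2 - 126*s + 81)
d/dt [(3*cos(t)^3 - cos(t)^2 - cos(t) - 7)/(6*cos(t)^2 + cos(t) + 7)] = 2*(-9*cos(t)^3 - 3*cos(t)^2 - 34*cos(t) - 35)*sin(t)*cos(t)/(-6*sin(t)^2 + cos(t) + 13)^2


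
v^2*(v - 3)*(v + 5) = v^4 + 2*v^3 - 15*v^2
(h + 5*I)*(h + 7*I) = h^2 + 12*I*h - 35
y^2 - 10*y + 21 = (y - 7)*(y - 3)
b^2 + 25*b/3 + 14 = (b + 7/3)*(b + 6)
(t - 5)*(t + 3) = t^2 - 2*t - 15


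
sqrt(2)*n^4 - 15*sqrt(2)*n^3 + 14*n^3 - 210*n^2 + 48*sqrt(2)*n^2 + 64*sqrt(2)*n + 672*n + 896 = (n - 8)^2*(n + 7*sqrt(2))*(sqrt(2)*n + sqrt(2))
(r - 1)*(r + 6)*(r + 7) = r^3 + 12*r^2 + 29*r - 42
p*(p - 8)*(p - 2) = p^3 - 10*p^2 + 16*p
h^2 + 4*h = h*(h + 4)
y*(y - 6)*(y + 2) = y^3 - 4*y^2 - 12*y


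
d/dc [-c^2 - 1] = -2*c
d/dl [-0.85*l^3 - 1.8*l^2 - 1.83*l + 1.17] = -2.55*l^2 - 3.6*l - 1.83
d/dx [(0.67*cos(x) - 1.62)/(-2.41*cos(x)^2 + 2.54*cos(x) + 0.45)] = (-1.6147*cos(x)^2 + 7.8084*cos(x) - 4.4163)*sin(x)/(5.8081*cos(x)^4 - 12.2428*cos(x)^3 + 4.2826*cos(x)^2 + 2.286*cos(x) + 0.2025)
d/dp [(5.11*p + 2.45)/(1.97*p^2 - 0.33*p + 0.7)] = (-10.0667*p^2 - 9.653*p + 4.3855)/(3.8809*p^4 - 1.3002*p^3 + 2.8669*p^2 - 0.462*p + 0.49)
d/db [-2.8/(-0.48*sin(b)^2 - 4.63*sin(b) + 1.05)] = -(2.688*sin(b) + 12.964)*cos(b)/(0.48*sin(b)^2 + 4.63*sin(b) - 1.05)^2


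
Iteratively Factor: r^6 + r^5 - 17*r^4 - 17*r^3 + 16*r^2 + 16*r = (r - 4)*(r^5 + 5*r^4 + 3*r^3 - 5*r^2 - 4*r) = (r - 4)*(r + 4)*(r^4 + r^3 - r^2 - r) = (r - 4)*(r + 1)*(r + 4)*(r^3 - r) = (r - 4)*(r + 1)^2*(r + 4)*(r^2 - r) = (r - 4)*(r - 1)*(r + 1)^2*(r + 4)*(r)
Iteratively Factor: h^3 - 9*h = (h)*(h^2 - 9) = h*(h - 3)*(h + 3)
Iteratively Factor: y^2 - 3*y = (y)*(y - 3)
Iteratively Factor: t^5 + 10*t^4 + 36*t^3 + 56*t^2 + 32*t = (t + 2)*(t^4 + 8*t^3 + 20*t^2 + 16*t) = (t + 2)^2*(t^3 + 6*t^2 + 8*t) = (t + 2)^2*(t + 4)*(t^2 + 2*t) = t*(t + 2)^2*(t + 4)*(t + 2)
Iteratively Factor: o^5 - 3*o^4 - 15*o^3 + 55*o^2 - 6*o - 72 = (o + 4)*(o^4 - 7*o^3 + 13*o^2 + 3*o - 18) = (o - 3)*(o + 4)*(o^3 - 4*o^2 + o + 6) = (o - 3)*(o - 2)*(o + 4)*(o^2 - 2*o - 3) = (o - 3)^2*(o - 2)*(o + 4)*(o + 1)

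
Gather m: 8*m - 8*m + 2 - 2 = 0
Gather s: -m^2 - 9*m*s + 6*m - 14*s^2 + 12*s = -m^2 + 6*m - 14*s^2 + s*(12 - 9*m)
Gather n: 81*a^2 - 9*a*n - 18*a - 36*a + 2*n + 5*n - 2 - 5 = 81*a^2 - 54*a + n*(7 - 9*a) - 7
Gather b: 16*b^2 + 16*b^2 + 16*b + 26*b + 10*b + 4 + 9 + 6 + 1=32*b^2 + 52*b + 20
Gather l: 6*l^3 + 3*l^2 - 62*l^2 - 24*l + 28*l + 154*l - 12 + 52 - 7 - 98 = 6*l^3 - 59*l^2 + 158*l - 65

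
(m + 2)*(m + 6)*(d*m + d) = d*m^3 + 9*d*m^2 + 20*d*m + 12*d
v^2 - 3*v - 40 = (v - 8)*(v + 5)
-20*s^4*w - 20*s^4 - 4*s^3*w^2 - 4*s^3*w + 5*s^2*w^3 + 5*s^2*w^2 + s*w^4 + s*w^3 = (-2*s + w)*(2*s + w)*(5*s + w)*(s*w + s)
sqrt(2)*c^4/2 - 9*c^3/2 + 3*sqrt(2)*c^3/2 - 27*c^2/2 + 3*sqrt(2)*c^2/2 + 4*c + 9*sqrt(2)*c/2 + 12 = (c + 3)*(c - 4*sqrt(2))*(c - sqrt(2))*(sqrt(2)*c/2 + 1/2)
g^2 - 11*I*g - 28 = (g - 7*I)*(g - 4*I)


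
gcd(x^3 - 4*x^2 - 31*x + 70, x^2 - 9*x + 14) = x^2 - 9*x + 14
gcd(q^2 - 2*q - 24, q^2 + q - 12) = q + 4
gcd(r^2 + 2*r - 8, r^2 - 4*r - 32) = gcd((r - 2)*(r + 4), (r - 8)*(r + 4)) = r + 4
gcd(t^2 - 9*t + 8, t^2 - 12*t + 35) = 1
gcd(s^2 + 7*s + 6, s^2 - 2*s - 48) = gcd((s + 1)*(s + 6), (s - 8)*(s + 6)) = s + 6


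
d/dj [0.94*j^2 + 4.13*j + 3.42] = 1.88*j + 4.13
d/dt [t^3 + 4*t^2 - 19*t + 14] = 3*t^2 + 8*t - 19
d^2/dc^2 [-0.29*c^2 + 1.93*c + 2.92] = -0.580000000000000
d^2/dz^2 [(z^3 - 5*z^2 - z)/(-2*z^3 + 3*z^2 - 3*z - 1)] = 4*(7*z^6 + 15*z^5 - 48*z^4 - 17*z^3 + 12*z^2 + 3*z + 1)/(8*z^9 - 36*z^8 + 90*z^7 - 123*z^6 + 99*z^5 - 18*z^4 - 21*z^3 + 18*z^2 + 9*z + 1)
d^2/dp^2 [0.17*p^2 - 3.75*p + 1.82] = 0.340000000000000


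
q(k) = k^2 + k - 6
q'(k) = 2*k + 1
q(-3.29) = 1.53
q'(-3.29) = -5.58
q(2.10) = 0.51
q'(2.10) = 5.20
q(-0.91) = -6.08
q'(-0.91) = -0.82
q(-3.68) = 3.86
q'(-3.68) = -6.36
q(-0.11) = -6.10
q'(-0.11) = 0.78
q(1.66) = -1.58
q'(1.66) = 4.32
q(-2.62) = -1.76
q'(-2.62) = -4.24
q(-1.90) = -4.29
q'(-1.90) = -2.80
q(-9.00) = 66.00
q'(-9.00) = -17.00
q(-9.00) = 66.00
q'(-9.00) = -17.00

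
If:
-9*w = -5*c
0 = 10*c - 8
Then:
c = 4/5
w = 4/9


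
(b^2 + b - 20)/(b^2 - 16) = (b + 5)/(b + 4)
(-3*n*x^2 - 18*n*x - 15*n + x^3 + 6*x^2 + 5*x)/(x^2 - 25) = (-3*n*x - 3*n + x^2 + x)/(x - 5)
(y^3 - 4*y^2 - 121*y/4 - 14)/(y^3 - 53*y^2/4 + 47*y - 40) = (4*y^2 + 16*y + 7)/(4*y^2 - 21*y + 20)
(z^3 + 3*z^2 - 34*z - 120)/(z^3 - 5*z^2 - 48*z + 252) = (z^2 + 9*z + 20)/(z^2 + z - 42)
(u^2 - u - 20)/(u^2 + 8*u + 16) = (u - 5)/(u + 4)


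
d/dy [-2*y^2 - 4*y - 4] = -4*y - 4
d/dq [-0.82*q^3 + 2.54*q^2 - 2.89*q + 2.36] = -2.46*q^2 + 5.08*q - 2.89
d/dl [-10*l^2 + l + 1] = 1 - 20*l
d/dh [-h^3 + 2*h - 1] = 2 - 3*h^2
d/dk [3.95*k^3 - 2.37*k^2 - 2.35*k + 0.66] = 11.85*k^2 - 4.74*k - 2.35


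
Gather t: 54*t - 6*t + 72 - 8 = 48*t + 64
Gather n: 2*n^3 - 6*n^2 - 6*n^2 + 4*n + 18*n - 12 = 2*n^3 - 12*n^2 + 22*n - 12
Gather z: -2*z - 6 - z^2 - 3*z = -z^2 - 5*z - 6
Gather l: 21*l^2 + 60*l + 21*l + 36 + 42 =21*l^2 + 81*l + 78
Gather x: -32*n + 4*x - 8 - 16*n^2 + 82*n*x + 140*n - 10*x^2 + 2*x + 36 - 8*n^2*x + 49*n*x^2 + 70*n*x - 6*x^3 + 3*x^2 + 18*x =-16*n^2 + 108*n - 6*x^3 + x^2*(49*n - 7) + x*(-8*n^2 + 152*n + 24) + 28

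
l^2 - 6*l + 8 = (l - 4)*(l - 2)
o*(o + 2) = o^2 + 2*o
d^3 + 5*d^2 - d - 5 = (d - 1)*(d + 1)*(d + 5)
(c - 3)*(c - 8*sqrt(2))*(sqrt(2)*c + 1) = sqrt(2)*c^3 - 15*c^2 - 3*sqrt(2)*c^2 - 8*sqrt(2)*c + 45*c + 24*sqrt(2)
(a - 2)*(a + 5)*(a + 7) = a^3 + 10*a^2 + 11*a - 70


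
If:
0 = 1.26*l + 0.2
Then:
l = -0.16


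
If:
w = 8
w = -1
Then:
No Solution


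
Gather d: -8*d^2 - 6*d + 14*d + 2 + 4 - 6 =-8*d^2 + 8*d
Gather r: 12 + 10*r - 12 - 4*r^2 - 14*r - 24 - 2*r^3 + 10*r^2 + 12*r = -2*r^3 + 6*r^2 + 8*r - 24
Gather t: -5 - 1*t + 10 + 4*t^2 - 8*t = 4*t^2 - 9*t + 5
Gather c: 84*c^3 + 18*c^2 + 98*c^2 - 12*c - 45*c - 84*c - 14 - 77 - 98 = 84*c^3 + 116*c^2 - 141*c - 189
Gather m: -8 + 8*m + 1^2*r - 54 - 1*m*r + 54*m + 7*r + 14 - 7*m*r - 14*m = m*(48 - 8*r) + 8*r - 48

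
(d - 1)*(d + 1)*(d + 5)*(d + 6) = d^4 + 11*d^3 + 29*d^2 - 11*d - 30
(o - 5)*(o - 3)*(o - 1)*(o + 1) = o^4 - 8*o^3 + 14*o^2 + 8*o - 15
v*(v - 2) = v^2 - 2*v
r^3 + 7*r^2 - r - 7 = (r - 1)*(r + 1)*(r + 7)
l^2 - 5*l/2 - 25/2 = (l - 5)*(l + 5/2)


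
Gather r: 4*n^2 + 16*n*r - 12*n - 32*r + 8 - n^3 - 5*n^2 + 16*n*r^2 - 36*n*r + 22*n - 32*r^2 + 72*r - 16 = -n^3 - n^2 + 10*n + r^2*(16*n - 32) + r*(40 - 20*n) - 8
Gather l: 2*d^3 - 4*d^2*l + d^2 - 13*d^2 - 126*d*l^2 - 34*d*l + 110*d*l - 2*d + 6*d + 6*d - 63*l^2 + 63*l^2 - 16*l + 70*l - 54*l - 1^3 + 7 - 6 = 2*d^3 - 12*d^2 - 126*d*l^2 + 10*d + l*(-4*d^2 + 76*d)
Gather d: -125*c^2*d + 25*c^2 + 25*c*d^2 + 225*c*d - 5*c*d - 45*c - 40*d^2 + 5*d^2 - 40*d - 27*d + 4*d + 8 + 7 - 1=25*c^2 - 45*c + d^2*(25*c - 35) + d*(-125*c^2 + 220*c - 63) + 14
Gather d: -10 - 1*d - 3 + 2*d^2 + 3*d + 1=2*d^2 + 2*d - 12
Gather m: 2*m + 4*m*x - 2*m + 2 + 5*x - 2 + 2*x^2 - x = 4*m*x + 2*x^2 + 4*x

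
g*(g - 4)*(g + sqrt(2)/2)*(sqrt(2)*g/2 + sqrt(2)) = sqrt(2)*g^4/2 - sqrt(2)*g^3 + g^3/2 - 4*sqrt(2)*g^2 - g^2 - 4*g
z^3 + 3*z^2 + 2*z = z*(z + 1)*(z + 2)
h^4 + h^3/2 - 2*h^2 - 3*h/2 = h*(h - 3/2)*(h + 1)^2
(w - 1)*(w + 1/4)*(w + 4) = w^3 + 13*w^2/4 - 13*w/4 - 1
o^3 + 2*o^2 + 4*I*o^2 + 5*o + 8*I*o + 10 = (o + 2)*(o - I)*(o + 5*I)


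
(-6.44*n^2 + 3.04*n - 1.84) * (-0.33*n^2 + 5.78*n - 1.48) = 2.1252*n^4 - 38.2264*n^3 + 27.7096*n^2 - 15.1344*n + 2.7232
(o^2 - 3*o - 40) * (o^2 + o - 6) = o^4 - 2*o^3 - 49*o^2 - 22*o + 240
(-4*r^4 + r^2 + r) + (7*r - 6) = -4*r^4 + r^2 + 8*r - 6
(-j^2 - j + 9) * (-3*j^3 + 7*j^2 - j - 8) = 3*j^5 - 4*j^4 - 33*j^3 + 72*j^2 - j - 72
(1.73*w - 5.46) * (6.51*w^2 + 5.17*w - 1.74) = 11.2623*w^3 - 26.6005*w^2 - 31.2384*w + 9.5004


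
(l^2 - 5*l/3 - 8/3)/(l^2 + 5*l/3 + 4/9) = 3*(3*l^2 - 5*l - 8)/(9*l^2 + 15*l + 4)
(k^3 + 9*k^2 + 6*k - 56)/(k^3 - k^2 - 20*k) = (k^2 + 5*k - 14)/(k*(k - 5))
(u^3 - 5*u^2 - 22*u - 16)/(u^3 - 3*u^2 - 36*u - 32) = (u + 2)/(u + 4)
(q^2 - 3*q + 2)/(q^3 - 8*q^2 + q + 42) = (q^2 - 3*q + 2)/(q^3 - 8*q^2 + q + 42)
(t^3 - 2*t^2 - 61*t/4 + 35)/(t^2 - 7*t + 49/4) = (2*t^2 + 3*t - 20)/(2*t - 7)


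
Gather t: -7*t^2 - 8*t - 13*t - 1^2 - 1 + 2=-7*t^2 - 21*t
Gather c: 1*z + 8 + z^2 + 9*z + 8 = z^2 + 10*z + 16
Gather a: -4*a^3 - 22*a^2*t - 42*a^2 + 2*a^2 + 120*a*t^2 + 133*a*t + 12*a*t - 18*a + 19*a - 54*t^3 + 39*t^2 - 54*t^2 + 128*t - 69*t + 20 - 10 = -4*a^3 + a^2*(-22*t - 40) + a*(120*t^2 + 145*t + 1) - 54*t^3 - 15*t^2 + 59*t + 10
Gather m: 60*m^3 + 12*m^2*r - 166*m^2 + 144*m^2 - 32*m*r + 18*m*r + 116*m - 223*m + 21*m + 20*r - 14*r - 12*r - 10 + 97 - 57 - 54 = 60*m^3 + m^2*(12*r - 22) + m*(-14*r - 86) - 6*r - 24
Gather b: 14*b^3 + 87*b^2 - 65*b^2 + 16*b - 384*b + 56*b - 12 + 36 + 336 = 14*b^3 + 22*b^2 - 312*b + 360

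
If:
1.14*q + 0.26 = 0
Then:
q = -0.23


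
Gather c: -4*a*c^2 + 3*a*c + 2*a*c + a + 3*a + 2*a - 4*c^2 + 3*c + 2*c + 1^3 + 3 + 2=6*a + c^2*(-4*a - 4) + c*(5*a + 5) + 6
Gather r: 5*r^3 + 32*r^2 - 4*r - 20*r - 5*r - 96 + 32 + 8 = 5*r^3 + 32*r^2 - 29*r - 56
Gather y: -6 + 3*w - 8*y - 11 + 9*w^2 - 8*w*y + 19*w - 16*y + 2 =9*w^2 + 22*w + y*(-8*w - 24) - 15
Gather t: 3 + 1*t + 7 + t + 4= 2*t + 14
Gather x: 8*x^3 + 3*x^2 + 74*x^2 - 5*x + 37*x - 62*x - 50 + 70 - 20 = 8*x^3 + 77*x^2 - 30*x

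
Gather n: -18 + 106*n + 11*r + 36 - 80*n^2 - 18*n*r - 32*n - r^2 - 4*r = -80*n^2 + n*(74 - 18*r) - r^2 + 7*r + 18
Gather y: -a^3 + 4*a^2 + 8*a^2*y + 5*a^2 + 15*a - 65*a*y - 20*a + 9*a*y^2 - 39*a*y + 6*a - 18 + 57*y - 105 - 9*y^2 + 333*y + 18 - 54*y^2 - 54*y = -a^3 + 9*a^2 + a + y^2*(9*a - 63) + y*(8*a^2 - 104*a + 336) - 105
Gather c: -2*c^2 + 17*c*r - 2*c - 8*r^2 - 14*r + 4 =-2*c^2 + c*(17*r - 2) - 8*r^2 - 14*r + 4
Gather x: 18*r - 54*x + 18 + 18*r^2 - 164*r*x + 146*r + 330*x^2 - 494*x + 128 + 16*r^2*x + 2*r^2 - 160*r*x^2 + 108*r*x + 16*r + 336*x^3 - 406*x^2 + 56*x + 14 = 20*r^2 + 180*r + 336*x^3 + x^2*(-160*r - 76) + x*(16*r^2 - 56*r - 492) + 160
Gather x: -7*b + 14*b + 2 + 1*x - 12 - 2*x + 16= 7*b - x + 6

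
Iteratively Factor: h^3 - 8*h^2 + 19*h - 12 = (h - 4)*(h^2 - 4*h + 3) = (h - 4)*(h - 3)*(h - 1)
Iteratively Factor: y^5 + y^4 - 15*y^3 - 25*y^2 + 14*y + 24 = (y - 1)*(y^4 + 2*y^3 - 13*y^2 - 38*y - 24) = (y - 4)*(y - 1)*(y^3 + 6*y^2 + 11*y + 6) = (y - 4)*(y - 1)*(y + 2)*(y^2 + 4*y + 3) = (y - 4)*(y - 1)*(y + 1)*(y + 2)*(y + 3)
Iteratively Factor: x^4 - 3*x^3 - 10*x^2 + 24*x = (x)*(x^3 - 3*x^2 - 10*x + 24) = x*(x + 3)*(x^2 - 6*x + 8) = x*(x - 2)*(x + 3)*(x - 4)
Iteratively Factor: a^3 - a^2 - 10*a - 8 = (a + 2)*(a^2 - 3*a - 4) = (a + 1)*(a + 2)*(a - 4)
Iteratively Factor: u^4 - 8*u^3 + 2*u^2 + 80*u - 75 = (u - 5)*(u^3 - 3*u^2 - 13*u + 15) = (u - 5)*(u + 3)*(u^2 - 6*u + 5) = (u - 5)*(u - 1)*(u + 3)*(u - 5)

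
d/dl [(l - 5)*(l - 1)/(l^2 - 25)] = 6/(l^2 + 10*l + 25)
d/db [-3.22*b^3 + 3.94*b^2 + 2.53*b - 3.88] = -9.66*b^2 + 7.88*b + 2.53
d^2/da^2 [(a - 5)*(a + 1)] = 2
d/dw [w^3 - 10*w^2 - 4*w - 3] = 3*w^2 - 20*w - 4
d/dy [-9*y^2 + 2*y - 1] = 2 - 18*y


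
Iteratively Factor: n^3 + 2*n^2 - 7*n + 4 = (n - 1)*(n^2 + 3*n - 4) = (n - 1)^2*(n + 4)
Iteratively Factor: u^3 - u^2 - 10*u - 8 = (u + 2)*(u^2 - 3*u - 4) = (u - 4)*(u + 2)*(u + 1)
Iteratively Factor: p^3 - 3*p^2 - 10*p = (p - 5)*(p^2 + 2*p) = (p - 5)*(p + 2)*(p)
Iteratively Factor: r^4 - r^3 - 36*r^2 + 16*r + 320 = (r - 5)*(r^3 + 4*r^2 - 16*r - 64) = (r - 5)*(r + 4)*(r^2 - 16) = (r - 5)*(r + 4)^2*(r - 4)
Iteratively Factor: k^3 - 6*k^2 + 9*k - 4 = (k - 1)*(k^2 - 5*k + 4) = (k - 1)^2*(k - 4)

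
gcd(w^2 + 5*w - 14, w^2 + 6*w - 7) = w + 7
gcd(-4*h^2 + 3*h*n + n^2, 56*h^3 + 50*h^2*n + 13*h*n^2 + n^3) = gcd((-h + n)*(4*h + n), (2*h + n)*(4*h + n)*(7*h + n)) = 4*h + n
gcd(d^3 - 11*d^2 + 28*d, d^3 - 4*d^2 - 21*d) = d^2 - 7*d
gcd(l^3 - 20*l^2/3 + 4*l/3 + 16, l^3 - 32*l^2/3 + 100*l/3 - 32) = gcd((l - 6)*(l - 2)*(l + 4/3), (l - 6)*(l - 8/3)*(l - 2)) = l^2 - 8*l + 12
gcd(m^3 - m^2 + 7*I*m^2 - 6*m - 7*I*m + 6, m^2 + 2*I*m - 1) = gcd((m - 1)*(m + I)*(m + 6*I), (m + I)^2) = m + I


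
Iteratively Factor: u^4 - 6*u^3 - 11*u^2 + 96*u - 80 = (u + 4)*(u^3 - 10*u^2 + 29*u - 20) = (u - 4)*(u + 4)*(u^2 - 6*u + 5) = (u - 4)*(u - 1)*(u + 4)*(u - 5)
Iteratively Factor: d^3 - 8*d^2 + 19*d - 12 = (d - 3)*(d^2 - 5*d + 4) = (d - 3)*(d - 1)*(d - 4)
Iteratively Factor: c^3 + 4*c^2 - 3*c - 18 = (c + 3)*(c^2 + c - 6) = (c - 2)*(c + 3)*(c + 3)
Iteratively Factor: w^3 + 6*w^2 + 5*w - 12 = (w - 1)*(w^2 + 7*w + 12) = (w - 1)*(w + 3)*(w + 4)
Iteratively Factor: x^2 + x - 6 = (x - 2)*(x + 3)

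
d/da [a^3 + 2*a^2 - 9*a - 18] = 3*a^2 + 4*a - 9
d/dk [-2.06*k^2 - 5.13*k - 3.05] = -4.12*k - 5.13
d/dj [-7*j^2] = -14*j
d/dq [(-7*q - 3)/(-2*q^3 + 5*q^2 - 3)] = (14*q^3 - 35*q^2 - 2*q*(3*q - 5)*(7*q + 3) + 21)/(2*q^3 - 5*q^2 + 3)^2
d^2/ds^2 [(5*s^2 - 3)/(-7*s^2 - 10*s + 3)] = 4*(175*s^3 + 63*s^2 + 315*s + 159)/(343*s^6 + 1470*s^5 + 1659*s^4 - 260*s^3 - 711*s^2 + 270*s - 27)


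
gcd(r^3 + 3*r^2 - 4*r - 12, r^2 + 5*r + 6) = r^2 + 5*r + 6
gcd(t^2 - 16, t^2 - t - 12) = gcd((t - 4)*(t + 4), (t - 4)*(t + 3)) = t - 4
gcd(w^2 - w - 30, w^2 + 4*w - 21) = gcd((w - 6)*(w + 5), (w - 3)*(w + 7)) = 1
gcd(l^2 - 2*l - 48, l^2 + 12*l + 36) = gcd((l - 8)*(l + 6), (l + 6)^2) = l + 6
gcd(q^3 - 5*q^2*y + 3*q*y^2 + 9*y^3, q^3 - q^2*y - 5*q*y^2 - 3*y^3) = -q^2 + 2*q*y + 3*y^2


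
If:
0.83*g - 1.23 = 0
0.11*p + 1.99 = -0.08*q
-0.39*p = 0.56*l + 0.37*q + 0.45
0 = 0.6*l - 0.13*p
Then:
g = 1.48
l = 734.19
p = 3388.55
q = -4684.13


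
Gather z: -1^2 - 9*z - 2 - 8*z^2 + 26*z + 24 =-8*z^2 + 17*z + 21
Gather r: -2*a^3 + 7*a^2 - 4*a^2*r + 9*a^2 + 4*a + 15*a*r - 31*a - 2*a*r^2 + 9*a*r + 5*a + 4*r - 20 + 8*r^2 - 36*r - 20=-2*a^3 + 16*a^2 - 22*a + r^2*(8 - 2*a) + r*(-4*a^2 + 24*a - 32) - 40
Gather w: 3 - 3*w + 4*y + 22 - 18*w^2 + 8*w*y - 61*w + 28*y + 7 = -18*w^2 + w*(8*y - 64) + 32*y + 32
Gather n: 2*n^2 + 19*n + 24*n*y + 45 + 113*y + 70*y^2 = 2*n^2 + n*(24*y + 19) + 70*y^2 + 113*y + 45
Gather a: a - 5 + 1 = a - 4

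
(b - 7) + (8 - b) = 1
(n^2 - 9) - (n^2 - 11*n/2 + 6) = 11*n/2 - 15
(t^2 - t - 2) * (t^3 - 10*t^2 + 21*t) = t^5 - 11*t^4 + 29*t^3 - t^2 - 42*t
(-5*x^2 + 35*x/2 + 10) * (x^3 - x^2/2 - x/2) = -5*x^5 + 20*x^4 + 15*x^3/4 - 55*x^2/4 - 5*x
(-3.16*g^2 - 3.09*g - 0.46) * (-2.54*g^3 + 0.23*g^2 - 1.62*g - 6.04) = 8.0264*g^5 + 7.1218*g^4 + 5.5769*g^3 + 23.9864*g^2 + 19.4088*g + 2.7784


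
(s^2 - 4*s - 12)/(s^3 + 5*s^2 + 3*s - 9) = (s^2 - 4*s - 12)/(s^3 + 5*s^2 + 3*s - 9)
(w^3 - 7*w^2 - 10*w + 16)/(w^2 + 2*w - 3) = (w^2 - 6*w - 16)/(w + 3)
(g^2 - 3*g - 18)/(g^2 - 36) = (g + 3)/(g + 6)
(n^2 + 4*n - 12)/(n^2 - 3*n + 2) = (n + 6)/(n - 1)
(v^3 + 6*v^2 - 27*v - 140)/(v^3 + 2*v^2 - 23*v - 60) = (v + 7)/(v + 3)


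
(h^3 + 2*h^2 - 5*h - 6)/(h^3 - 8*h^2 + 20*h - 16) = (h^2 + 4*h + 3)/(h^2 - 6*h + 8)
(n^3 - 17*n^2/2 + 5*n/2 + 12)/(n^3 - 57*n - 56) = (n - 3/2)/(n + 7)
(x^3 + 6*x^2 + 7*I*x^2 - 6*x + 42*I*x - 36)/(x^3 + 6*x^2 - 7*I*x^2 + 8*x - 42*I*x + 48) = (x + 6*I)/(x - 8*I)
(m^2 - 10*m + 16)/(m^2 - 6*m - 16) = (m - 2)/(m + 2)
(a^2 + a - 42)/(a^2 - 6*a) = (a + 7)/a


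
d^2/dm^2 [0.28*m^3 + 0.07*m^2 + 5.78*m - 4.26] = 1.68*m + 0.14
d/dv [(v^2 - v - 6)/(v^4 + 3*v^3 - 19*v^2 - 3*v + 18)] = 2*(-v^3 - 6*v^2 - 12*v - 2)/(v^6 + 12*v^5 + 34*v^4 - 24*v^3 - 71*v^2 + 12*v + 36)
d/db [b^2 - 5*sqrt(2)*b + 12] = 2*b - 5*sqrt(2)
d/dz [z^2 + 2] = 2*z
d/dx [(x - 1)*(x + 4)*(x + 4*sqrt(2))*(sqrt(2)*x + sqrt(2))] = 4*sqrt(2)*x^3 + 12*sqrt(2)*x^2 + 24*x^2 - 2*sqrt(2)*x + 64*x - 8 - 4*sqrt(2)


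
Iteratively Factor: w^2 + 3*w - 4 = (w - 1)*(w + 4)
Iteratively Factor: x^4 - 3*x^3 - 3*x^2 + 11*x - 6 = (x - 1)*(x^3 - 2*x^2 - 5*x + 6) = (x - 3)*(x - 1)*(x^2 + x - 2) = (x - 3)*(x - 1)*(x + 2)*(x - 1)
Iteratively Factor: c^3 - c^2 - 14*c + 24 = (c + 4)*(c^2 - 5*c + 6) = (c - 2)*(c + 4)*(c - 3)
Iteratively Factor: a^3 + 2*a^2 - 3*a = (a)*(a^2 + 2*a - 3) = a*(a + 3)*(a - 1)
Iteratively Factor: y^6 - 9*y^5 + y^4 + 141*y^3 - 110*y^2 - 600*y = (y + 2)*(y^5 - 11*y^4 + 23*y^3 + 95*y^2 - 300*y) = (y + 2)*(y + 3)*(y^4 - 14*y^3 + 65*y^2 - 100*y) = (y - 5)*(y + 2)*(y + 3)*(y^3 - 9*y^2 + 20*y) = (y - 5)^2*(y + 2)*(y + 3)*(y^2 - 4*y) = y*(y - 5)^2*(y + 2)*(y + 3)*(y - 4)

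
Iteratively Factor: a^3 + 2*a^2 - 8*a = (a + 4)*(a^2 - 2*a) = a*(a + 4)*(a - 2)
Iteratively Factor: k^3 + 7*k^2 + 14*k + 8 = (k + 2)*(k^2 + 5*k + 4) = (k + 2)*(k + 4)*(k + 1)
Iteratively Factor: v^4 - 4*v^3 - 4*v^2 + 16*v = (v - 2)*(v^3 - 2*v^2 - 8*v) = v*(v - 2)*(v^2 - 2*v - 8) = v*(v - 4)*(v - 2)*(v + 2)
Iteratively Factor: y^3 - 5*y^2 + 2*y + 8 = (y + 1)*(y^2 - 6*y + 8) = (y - 4)*(y + 1)*(y - 2)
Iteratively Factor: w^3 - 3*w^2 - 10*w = (w - 5)*(w^2 + 2*w) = w*(w - 5)*(w + 2)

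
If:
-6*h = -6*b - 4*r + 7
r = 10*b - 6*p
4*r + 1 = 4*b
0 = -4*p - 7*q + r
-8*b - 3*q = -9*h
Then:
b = 331/256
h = 631/768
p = 3043/1536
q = -755/768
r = 267/256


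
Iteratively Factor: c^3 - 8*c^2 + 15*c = (c - 3)*(c^2 - 5*c) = (c - 5)*(c - 3)*(c)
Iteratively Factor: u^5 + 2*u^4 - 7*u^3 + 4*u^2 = (u - 1)*(u^4 + 3*u^3 - 4*u^2) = u*(u - 1)*(u^3 + 3*u^2 - 4*u) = u*(u - 1)*(u + 4)*(u^2 - u) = u*(u - 1)^2*(u + 4)*(u)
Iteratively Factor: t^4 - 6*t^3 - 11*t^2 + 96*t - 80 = (t - 1)*(t^3 - 5*t^2 - 16*t + 80) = (t - 5)*(t - 1)*(t^2 - 16) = (t - 5)*(t - 1)*(t + 4)*(t - 4)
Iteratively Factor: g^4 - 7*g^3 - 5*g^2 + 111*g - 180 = (g + 4)*(g^3 - 11*g^2 + 39*g - 45) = (g - 3)*(g + 4)*(g^2 - 8*g + 15) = (g - 5)*(g - 3)*(g + 4)*(g - 3)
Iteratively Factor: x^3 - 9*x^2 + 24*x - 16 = (x - 1)*(x^2 - 8*x + 16) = (x - 4)*(x - 1)*(x - 4)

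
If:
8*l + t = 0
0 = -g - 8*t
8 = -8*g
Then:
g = -1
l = -1/64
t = 1/8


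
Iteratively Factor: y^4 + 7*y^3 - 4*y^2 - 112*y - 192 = (y + 4)*(y^3 + 3*y^2 - 16*y - 48) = (y + 3)*(y + 4)*(y^2 - 16) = (y - 4)*(y + 3)*(y + 4)*(y + 4)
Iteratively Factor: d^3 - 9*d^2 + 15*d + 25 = (d + 1)*(d^2 - 10*d + 25) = (d - 5)*(d + 1)*(d - 5)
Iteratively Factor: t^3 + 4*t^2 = (t)*(t^2 + 4*t) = t^2*(t + 4)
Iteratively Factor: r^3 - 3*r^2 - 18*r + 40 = (r - 5)*(r^2 + 2*r - 8) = (r - 5)*(r - 2)*(r + 4)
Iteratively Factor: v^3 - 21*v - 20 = (v + 1)*(v^2 - v - 20) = (v + 1)*(v + 4)*(v - 5)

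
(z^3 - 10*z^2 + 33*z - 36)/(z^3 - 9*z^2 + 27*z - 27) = (z - 4)/(z - 3)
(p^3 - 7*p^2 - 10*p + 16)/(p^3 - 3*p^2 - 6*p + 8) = (p - 8)/(p - 4)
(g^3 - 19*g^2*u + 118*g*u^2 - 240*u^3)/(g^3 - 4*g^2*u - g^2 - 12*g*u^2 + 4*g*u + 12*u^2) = (g^2 - 13*g*u + 40*u^2)/(g^2 + 2*g*u - g - 2*u)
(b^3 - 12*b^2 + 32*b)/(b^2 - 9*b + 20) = b*(b - 8)/(b - 5)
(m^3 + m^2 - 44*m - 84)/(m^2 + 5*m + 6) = (m^2 - m - 42)/(m + 3)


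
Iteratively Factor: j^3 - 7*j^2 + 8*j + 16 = (j - 4)*(j^2 - 3*j - 4) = (j - 4)^2*(j + 1)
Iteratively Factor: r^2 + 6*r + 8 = (r + 4)*(r + 2)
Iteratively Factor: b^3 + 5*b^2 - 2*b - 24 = (b + 3)*(b^2 + 2*b - 8) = (b + 3)*(b + 4)*(b - 2)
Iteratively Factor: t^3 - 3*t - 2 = (t + 1)*(t^2 - t - 2) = (t - 2)*(t + 1)*(t + 1)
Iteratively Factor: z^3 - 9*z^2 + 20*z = (z - 5)*(z^2 - 4*z) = (z - 5)*(z - 4)*(z)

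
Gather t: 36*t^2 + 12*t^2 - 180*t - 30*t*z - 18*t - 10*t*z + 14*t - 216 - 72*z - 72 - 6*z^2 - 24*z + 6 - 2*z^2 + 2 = 48*t^2 + t*(-40*z - 184) - 8*z^2 - 96*z - 280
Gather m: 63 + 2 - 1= 64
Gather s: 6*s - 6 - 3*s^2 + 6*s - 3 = -3*s^2 + 12*s - 9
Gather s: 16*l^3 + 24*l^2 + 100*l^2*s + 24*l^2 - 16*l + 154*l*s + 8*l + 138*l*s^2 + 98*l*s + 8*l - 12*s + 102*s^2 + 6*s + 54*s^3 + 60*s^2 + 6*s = 16*l^3 + 48*l^2 + 54*s^3 + s^2*(138*l + 162) + s*(100*l^2 + 252*l)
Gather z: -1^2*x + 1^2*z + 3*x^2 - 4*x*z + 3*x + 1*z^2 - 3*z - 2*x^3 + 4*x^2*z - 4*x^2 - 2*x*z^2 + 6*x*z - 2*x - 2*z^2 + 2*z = -2*x^3 - x^2 + z^2*(-2*x - 1) + z*(4*x^2 + 2*x)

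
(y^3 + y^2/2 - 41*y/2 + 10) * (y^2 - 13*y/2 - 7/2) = y^5 - 6*y^4 - 109*y^3/4 + 283*y^2/2 + 27*y/4 - 35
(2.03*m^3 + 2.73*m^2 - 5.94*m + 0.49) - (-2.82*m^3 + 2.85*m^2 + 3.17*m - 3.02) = 4.85*m^3 - 0.12*m^2 - 9.11*m + 3.51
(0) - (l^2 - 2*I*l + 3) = -l^2 + 2*I*l - 3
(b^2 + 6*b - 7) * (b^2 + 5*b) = b^4 + 11*b^3 + 23*b^2 - 35*b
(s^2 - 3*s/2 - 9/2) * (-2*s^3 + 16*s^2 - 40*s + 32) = -2*s^5 + 19*s^4 - 55*s^3 + 20*s^2 + 132*s - 144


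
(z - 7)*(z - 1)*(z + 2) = z^3 - 6*z^2 - 9*z + 14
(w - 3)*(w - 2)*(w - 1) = w^3 - 6*w^2 + 11*w - 6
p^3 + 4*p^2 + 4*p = p*(p + 2)^2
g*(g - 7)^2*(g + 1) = g^4 - 13*g^3 + 35*g^2 + 49*g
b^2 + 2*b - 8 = (b - 2)*(b + 4)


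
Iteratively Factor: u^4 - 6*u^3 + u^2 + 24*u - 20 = (u - 5)*(u^3 - u^2 - 4*u + 4) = (u - 5)*(u - 2)*(u^2 + u - 2) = (u - 5)*(u - 2)*(u + 2)*(u - 1)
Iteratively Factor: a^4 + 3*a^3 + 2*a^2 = (a)*(a^3 + 3*a^2 + 2*a) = a*(a + 1)*(a^2 + 2*a) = a^2*(a + 1)*(a + 2)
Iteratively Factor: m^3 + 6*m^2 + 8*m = (m)*(m^2 + 6*m + 8) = m*(m + 4)*(m + 2)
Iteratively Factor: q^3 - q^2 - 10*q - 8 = (q + 1)*(q^2 - 2*q - 8) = (q + 1)*(q + 2)*(q - 4)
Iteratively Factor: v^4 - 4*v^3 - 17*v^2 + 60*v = (v - 3)*(v^3 - v^2 - 20*v) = (v - 5)*(v - 3)*(v^2 + 4*v) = v*(v - 5)*(v - 3)*(v + 4)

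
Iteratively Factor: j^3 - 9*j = (j)*(j^2 - 9) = j*(j - 3)*(j + 3)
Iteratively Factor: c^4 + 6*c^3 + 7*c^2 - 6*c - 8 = (c + 2)*(c^3 + 4*c^2 - c - 4) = (c + 1)*(c + 2)*(c^2 + 3*c - 4) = (c + 1)*(c + 2)*(c + 4)*(c - 1)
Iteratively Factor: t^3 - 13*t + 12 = (t + 4)*(t^2 - 4*t + 3) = (t - 1)*(t + 4)*(t - 3)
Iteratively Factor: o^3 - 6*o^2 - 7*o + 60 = (o - 4)*(o^2 - 2*o - 15) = (o - 5)*(o - 4)*(o + 3)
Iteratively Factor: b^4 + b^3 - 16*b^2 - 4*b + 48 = (b - 3)*(b^3 + 4*b^2 - 4*b - 16) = (b - 3)*(b - 2)*(b^2 + 6*b + 8) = (b - 3)*(b - 2)*(b + 2)*(b + 4)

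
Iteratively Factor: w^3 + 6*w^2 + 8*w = (w)*(w^2 + 6*w + 8) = w*(w + 2)*(w + 4)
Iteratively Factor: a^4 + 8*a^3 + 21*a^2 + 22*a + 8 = (a + 2)*(a^3 + 6*a^2 + 9*a + 4) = (a + 1)*(a + 2)*(a^2 + 5*a + 4) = (a + 1)*(a + 2)*(a + 4)*(a + 1)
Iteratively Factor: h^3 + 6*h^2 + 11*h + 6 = (h + 2)*(h^2 + 4*h + 3) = (h + 2)*(h + 3)*(h + 1)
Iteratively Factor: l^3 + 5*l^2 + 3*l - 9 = (l - 1)*(l^2 + 6*l + 9) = (l - 1)*(l + 3)*(l + 3)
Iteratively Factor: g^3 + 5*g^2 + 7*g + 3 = (g + 1)*(g^2 + 4*g + 3) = (g + 1)*(g + 3)*(g + 1)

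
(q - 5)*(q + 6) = q^2 + q - 30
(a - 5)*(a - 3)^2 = a^3 - 11*a^2 + 39*a - 45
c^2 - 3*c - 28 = (c - 7)*(c + 4)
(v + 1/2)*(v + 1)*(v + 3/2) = v^3 + 3*v^2 + 11*v/4 + 3/4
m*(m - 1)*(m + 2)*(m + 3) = m^4 + 4*m^3 + m^2 - 6*m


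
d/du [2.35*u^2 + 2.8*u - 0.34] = 4.7*u + 2.8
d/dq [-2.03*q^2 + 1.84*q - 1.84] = 1.84 - 4.06*q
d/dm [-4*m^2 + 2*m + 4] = 2 - 8*m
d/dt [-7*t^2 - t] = -14*t - 1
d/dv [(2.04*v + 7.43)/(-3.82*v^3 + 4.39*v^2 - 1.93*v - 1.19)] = (15.5856*v^3 + 76.1922*v^2 - 65.2354*v + 11.9123)/(14.5924*v^6 - 33.5396*v^5 + 34.0173*v^4 - 7.8538*v^3 - 6.7233*v^2 + 4.5934*v + 1.4161)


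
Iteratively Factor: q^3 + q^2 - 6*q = (q - 2)*(q^2 + 3*q) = (q - 2)*(q + 3)*(q)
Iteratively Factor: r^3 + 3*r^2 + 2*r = (r + 1)*(r^2 + 2*r) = r*(r + 1)*(r + 2)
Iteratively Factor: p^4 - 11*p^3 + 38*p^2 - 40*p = (p - 4)*(p^3 - 7*p^2 + 10*p) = (p - 4)*(p - 2)*(p^2 - 5*p) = p*(p - 4)*(p - 2)*(p - 5)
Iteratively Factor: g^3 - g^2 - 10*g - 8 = (g - 4)*(g^2 + 3*g + 2) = (g - 4)*(g + 2)*(g + 1)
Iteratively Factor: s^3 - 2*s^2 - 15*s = (s)*(s^2 - 2*s - 15) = s*(s - 5)*(s + 3)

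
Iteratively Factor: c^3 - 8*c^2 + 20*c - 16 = (c - 4)*(c^2 - 4*c + 4) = (c - 4)*(c - 2)*(c - 2)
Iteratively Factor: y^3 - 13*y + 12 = (y - 1)*(y^2 + y - 12) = (y - 1)*(y + 4)*(y - 3)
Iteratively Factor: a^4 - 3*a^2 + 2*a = (a + 2)*(a^3 - 2*a^2 + a) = (a - 1)*(a + 2)*(a^2 - a) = (a - 1)^2*(a + 2)*(a)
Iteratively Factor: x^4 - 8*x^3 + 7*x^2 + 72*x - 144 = (x + 3)*(x^3 - 11*x^2 + 40*x - 48) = (x - 3)*(x + 3)*(x^2 - 8*x + 16) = (x - 4)*(x - 3)*(x + 3)*(x - 4)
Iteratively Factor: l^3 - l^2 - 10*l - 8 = (l - 4)*(l^2 + 3*l + 2) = (l - 4)*(l + 2)*(l + 1)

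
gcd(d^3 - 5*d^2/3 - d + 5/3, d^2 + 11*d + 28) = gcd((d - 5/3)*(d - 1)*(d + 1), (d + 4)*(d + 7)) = 1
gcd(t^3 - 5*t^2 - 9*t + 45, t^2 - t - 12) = t + 3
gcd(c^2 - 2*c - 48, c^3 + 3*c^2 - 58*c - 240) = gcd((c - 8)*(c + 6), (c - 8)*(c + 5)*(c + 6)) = c^2 - 2*c - 48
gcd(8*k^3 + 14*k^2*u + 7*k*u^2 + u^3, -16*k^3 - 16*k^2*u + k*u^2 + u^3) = 4*k^2 + 5*k*u + u^2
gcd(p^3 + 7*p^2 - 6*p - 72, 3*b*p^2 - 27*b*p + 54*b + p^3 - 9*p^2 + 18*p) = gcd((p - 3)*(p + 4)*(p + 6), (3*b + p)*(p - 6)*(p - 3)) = p - 3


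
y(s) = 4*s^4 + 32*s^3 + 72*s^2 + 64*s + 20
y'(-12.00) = -15488.00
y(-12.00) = 37268.00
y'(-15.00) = -34496.00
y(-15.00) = 109760.00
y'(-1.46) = 8.60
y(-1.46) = -1.38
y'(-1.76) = 20.70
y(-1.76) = -5.69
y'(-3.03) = 63.96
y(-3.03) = -65.92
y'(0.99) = 316.17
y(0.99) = 188.82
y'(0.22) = 100.50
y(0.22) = 37.91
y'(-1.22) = 2.15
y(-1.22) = -0.16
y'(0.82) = 255.45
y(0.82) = 140.35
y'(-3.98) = 2.84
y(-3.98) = -107.97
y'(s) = 16*s^3 + 96*s^2 + 144*s + 64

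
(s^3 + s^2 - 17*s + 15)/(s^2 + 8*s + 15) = (s^2 - 4*s + 3)/(s + 3)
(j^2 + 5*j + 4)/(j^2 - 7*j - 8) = (j + 4)/(j - 8)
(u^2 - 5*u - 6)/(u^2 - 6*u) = (u + 1)/u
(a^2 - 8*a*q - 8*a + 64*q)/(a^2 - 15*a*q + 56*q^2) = (8 - a)/(-a + 7*q)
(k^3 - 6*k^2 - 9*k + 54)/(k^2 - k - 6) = (k^2 - 3*k - 18)/(k + 2)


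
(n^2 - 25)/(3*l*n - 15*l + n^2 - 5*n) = (n + 5)/(3*l + n)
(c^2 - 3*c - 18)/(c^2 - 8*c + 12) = (c + 3)/(c - 2)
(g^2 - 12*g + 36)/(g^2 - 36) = (g - 6)/(g + 6)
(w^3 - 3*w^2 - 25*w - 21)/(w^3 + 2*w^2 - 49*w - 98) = (w^2 + 4*w + 3)/(w^2 + 9*w + 14)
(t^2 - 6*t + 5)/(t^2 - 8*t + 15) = (t - 1)/(t - 3)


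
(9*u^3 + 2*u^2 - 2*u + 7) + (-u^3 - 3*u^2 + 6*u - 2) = 8*u^3 - u^2 + 4*u + 5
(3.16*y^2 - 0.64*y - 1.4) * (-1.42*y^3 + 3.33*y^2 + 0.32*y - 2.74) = -4.4872*y^5 + 11.4316*y^4 + 0.868*y^3 - 13.5252*y^2 + 1.3056*y + 3.836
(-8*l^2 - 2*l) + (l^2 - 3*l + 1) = -7*l^2 - 5*l + 1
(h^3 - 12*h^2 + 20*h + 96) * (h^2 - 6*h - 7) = h^5 - 18*h^4 + 85*h^3 + 60*h^2 - 716*h - 672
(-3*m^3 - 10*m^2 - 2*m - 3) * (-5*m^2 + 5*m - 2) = 15*m^5 + 35*m^4 - 34*m^3 + 25*m^2 - 11*m + 6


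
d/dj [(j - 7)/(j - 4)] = 3/(j - 4)^2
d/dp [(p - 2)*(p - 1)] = 2*p - 3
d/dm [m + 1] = 1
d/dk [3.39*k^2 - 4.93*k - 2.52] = 6.78*k - 4.93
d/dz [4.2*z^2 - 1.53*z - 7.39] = 8.4*z - 1.53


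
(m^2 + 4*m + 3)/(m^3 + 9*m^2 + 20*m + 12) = (m + 3)/(m^2 + 8*m + 12)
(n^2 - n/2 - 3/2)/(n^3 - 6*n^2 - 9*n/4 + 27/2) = 2*(n + 1)/(2*n^2 - 9*n - 18)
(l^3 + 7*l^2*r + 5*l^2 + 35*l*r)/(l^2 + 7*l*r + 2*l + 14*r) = l*(l + 5)/(l + 2)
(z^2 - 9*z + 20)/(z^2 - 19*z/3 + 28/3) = 3*(z - 5)/(3*z - 7)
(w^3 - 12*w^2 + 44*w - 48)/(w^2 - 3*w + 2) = (w^2 - 10*w + 24)/(w - 1)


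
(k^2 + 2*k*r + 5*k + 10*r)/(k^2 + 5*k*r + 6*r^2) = (k + 5)/(k + 3*r)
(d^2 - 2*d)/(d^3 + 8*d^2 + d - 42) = d/(d^2 + 10*d + 21)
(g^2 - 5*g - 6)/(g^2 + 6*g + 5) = (g - 6)/(g + 5)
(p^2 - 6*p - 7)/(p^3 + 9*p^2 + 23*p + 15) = (p - 7)/(p^2 + 8*p + 15)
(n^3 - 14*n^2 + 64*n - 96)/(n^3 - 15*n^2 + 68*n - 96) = (n^2 - 10*n + 24)/(n^2 - 11*n + 24)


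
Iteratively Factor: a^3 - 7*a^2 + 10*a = (a)*(a^2 - 7*a + 10) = a*(a - 2)*(a - 5)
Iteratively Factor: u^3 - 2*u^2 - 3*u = (u + 1)*(u^2 - 3*u) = (u - 3)*(u + 1)*(u)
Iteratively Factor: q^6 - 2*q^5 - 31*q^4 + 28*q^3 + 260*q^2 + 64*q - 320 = (q + 2)*(q^5 - 4*q^4 - 23*q^3 + 74*q^2 + 112*q - 160) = (q - 1)*(q + 2)*(q^4 - 3*q^3 - 26*q^2 + 48*q + 160) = (q - 1)*(q + 2)^2*(q^3 - 5*q^2 - 16*q + 80) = (q - 4)*(q - 1)*(q + 2)^2*(q^2 - q - 20) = (q - 4)*(q - 1)*(q + 2)^2*(q + 4)*(q - 5)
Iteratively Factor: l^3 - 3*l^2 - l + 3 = (l - 1)*(l^2 - 2*l - 3) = (l - 1)*(l + 1)*(l - 3)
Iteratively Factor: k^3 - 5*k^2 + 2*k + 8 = (k + 1)*(k^2 - 6*k + 8) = (k - 4)*(k + 1)*(k - 2)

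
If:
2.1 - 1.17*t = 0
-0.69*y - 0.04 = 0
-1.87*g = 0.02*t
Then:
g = -0.02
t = 1.79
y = -0.06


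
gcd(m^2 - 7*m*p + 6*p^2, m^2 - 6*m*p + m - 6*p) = -m + 6*p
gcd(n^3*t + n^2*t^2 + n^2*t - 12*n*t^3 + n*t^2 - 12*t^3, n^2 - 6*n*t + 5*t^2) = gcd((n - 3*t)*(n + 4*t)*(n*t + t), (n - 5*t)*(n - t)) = 1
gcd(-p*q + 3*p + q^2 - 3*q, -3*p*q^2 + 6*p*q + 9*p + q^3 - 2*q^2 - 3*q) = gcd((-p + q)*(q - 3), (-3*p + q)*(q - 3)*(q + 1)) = q - 3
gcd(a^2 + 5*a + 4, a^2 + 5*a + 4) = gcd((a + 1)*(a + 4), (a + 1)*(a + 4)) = a^2 + 5*a + 4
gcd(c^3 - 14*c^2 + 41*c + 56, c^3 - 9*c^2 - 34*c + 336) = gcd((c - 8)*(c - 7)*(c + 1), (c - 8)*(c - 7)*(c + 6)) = c^2 - 15*c + 56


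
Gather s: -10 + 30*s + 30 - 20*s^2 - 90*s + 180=-20*s^2 - 60*s + 200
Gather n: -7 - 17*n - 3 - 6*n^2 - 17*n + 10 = -6*n^2 - 34*n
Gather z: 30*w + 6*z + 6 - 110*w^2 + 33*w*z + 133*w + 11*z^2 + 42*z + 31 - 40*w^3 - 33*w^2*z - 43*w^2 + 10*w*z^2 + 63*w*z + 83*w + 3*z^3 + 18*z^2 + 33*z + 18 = -40*w^3 - 153*w^2 + 246*w + 3*z^3 + z^2*(10*w + 29) + z*(-33*w^2 + 96*w + 81) + 55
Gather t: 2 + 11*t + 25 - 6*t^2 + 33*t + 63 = -6*t^2 + 44*t + 90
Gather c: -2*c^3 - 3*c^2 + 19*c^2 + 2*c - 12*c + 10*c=-2*c^3 + 16*c^2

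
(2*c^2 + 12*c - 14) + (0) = 2*c^2 + 12*c - 14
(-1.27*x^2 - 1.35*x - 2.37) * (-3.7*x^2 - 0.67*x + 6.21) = 4.699*x^4 + 5.8459*x^3 + 1.7868*x^2 - 6.7956*x - 14.7177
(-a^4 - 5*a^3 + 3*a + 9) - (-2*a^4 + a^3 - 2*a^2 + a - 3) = a^4 - 6*a^3 + 2*a^2 + 2*a + 12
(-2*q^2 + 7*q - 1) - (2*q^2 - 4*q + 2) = -4*q^2 + 11*q - 3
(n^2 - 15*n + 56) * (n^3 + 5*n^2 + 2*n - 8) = n^5 - 10*n^4 - 17*n^3 + 242*n^2 + 232*n - 448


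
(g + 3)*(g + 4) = g^2 + 7*g + 12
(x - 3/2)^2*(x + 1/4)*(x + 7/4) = x^4 - x^3 - 53*x^2/16 + 51*x/16 + 63/64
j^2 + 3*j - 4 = (j - 1)*(j + 4)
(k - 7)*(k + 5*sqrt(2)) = k^2 - 7*k + 5*sqrt(2)*k - 35*sqrt(2)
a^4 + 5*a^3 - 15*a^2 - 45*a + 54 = (a - 3)*(a - 1)*(a + 3)*(a + 6)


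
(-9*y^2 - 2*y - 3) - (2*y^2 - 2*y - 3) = -11*y^2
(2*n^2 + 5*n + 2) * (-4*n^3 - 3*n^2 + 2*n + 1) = -8*n^5 - 26*n^4 - 19*n^3 + 6*n^2 + 9*n + 2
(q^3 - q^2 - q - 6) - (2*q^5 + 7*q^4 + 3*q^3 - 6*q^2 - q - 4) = -2*q^5 - 7*q^4 - 2*q^3 + 5*q^2 - 2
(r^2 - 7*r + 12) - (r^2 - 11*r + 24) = 4*r - 12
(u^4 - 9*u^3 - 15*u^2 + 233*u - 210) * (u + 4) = u^5 - 5*u^4 - 51*u^3 + 173*u^2 + 722*u - 840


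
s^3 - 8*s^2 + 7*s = s*(s - 7)*(s - 1)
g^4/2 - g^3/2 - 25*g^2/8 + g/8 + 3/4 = (g/2 + 1)*(g - 3)*(g - 1/2)*(g + 1/2)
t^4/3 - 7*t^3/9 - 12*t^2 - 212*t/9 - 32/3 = (t/3 + 1)*(t - 8)*(t + 2/3)*(t + 2)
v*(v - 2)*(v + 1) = v^3 - v^2 - 2*v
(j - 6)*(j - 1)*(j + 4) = j^3 - 3*j^2 - 22*j + 24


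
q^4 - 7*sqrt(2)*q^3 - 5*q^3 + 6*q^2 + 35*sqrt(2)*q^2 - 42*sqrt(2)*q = q*(q - 3)*(q - 2)*(q - 7*sqrt(2))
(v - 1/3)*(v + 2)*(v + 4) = v^3 + 17*v^2/3 + 6*v - 8/3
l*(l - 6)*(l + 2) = l^3 - 4*l^2 - 12*l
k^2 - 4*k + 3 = (k - 3)*(k - 1)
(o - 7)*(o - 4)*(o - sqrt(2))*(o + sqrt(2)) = o^4 - 11*o^3 + 26*o^2 + 22*o - 56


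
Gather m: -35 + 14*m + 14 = 14*m - 21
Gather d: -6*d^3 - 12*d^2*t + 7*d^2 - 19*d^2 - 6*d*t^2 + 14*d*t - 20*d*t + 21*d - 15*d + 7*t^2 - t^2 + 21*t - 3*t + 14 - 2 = -6*d^3 + d^2*(-12*t - 12) + d*(-6*t^2 - 6*t + 6) + 6*t^2 + 18*t + 12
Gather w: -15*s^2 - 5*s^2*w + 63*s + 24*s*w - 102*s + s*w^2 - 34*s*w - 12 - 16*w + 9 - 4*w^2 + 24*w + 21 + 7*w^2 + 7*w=-15*s^2 - 39*s + w^2*(s + 3) + w*(-5*s^2 - 10*s + 15) + 18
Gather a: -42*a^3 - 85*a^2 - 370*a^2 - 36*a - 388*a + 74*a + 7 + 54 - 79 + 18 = -42*a^3 - 455*a^2 - 350*a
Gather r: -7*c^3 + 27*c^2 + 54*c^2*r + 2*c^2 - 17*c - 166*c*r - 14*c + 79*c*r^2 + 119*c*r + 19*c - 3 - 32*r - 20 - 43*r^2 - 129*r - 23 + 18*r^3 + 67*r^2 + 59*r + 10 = -7*c^3 + 29*c^2 - 12*c + 18*r^3 + r^2*(79*c + 24) + r*(54*c^2 - 47*c - 102) - 36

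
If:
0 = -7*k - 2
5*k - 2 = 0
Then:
No Solution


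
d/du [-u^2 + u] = 1 - 2*u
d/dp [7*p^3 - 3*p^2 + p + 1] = 21*p^2 - 6*p + 1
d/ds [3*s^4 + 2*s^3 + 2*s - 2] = 12*s^3 + 6*s^2 + 2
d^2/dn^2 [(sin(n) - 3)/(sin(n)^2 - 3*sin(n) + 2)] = (-sin(n)^4 + 8*sin(n)^3 - 5*sin(n)^2 - 26*sin(n) + 30)/((sin(n) - 2)^3*(sin(n) - 1)^2)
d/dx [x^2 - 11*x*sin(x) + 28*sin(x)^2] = -11*x*cos(x) + 2*x - 11*sin(x) + 28*sin(2*x)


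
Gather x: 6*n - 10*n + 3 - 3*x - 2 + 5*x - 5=-4*n + 2*x - 4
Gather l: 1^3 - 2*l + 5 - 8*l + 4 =10 - 10*l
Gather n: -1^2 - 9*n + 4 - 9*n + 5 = 8 - 18*n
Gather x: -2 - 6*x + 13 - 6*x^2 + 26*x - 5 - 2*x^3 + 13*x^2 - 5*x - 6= -2*x^3 + 7*x^2 + 15*x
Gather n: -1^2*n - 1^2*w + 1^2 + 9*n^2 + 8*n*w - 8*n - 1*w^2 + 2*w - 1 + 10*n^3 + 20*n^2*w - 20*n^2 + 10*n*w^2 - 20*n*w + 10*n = 10*n^3 + n^2*(20*w - 11) + n*(10*w^2 - 12*w + 1) - w^2 + w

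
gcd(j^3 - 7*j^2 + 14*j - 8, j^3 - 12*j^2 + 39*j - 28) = j^2 - 5*j + 4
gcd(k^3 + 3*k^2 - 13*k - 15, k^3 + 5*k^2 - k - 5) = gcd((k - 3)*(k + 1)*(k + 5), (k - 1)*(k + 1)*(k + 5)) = k^2 + 6*k + 5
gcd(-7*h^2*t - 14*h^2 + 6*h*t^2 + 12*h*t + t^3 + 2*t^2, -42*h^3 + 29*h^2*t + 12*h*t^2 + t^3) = -7*h^2 + 6*h*t + t^2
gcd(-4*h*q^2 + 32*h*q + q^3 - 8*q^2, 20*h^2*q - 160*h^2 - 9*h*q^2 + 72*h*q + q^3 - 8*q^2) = -4*h*q + 32*h + q^2 - 8*q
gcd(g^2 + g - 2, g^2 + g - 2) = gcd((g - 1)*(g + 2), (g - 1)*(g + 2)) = g^2 + g - 2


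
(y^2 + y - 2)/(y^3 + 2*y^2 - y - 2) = 1/(y + 1)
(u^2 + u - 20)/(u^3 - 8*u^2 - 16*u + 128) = (u + 5)/(u^2 - 4*u - 32)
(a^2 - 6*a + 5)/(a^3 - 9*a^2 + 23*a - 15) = 1/(a - 3)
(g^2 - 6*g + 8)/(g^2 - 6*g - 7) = (-g^2 + 6*g - 8)/(-g^2 + 6*g + 7)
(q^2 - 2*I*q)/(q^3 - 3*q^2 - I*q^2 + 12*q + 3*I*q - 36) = q*(q - 2*I)/(q^3 - q^2*(3 + I) + 3*q*(4 + I) - 36)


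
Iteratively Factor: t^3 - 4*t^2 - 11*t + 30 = (t - 2)*(t^2 - 2*t - 15) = (t - 2)*(t + 3)*(t - 5)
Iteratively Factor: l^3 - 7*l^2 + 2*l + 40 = (l - 4)*(l^2 - 3*l - 10) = (l - 5)*(l - 4)*(l + 2)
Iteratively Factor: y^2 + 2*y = (y)*(y + 2)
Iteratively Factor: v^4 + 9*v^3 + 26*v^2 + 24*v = (v + 3)*(v^3 + 6*v^2 + 8*v) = (v + 3)*(v + 4)*(v^2 + 2*v) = (v + 2)*(v + 3)*(v + 4)*(v)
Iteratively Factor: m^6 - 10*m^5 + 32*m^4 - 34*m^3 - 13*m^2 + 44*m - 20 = (m + 1)*(m^5 - 11*m^4 + 43*m^3 - 77*m^2 + 64*m - 20) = (m - 2)*(m + 1)*(m^4 - 9*m^3 + 25*m^2 - 27*m + 10) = (m - 2)*(m - 1)*(m + 1)*(m^3 - 8*m^2 + 17*m - 10) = (m - 2)^2*(m - 1)*(m + 1)*(m^2 - 6*m + 5) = (m - 2)^2*(m - 1)^2*(m + 1)*(m - 5)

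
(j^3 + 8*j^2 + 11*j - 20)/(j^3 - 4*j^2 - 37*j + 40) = (j + 4)/(j - 8)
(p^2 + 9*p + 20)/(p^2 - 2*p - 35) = (p + 4)/(p - 7)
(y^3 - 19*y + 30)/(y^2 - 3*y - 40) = (y^2 - 5*y + 6)/(y - 8)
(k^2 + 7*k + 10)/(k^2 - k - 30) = (k + 2)/(k - 6)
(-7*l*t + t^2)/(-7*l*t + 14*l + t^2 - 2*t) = t/(t - 2)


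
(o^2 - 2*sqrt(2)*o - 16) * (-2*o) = -2*o^3 + 4*sqrt(2)*o^2 + 32*o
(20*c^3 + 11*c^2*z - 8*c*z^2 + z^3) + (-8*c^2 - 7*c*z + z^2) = 20*c^3 + 11*c^2*z - 8*c^2 - 8*c*z^2 - 7*c*z + z^3 + z^2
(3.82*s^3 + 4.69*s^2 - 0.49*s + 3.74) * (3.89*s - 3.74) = 14.8598*s^4 + 3.9573*s^3 - 19.4467*s^2 + 16.3812*s - 13.9876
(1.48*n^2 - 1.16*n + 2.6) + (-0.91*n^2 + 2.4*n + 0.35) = 0.57*n^2 + 1.24*n + 2.95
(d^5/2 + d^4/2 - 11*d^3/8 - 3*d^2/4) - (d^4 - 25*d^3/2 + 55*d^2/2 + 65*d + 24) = d^5/2 - d^4/2 + 89*d^3/8 - 113*d^2/4 - 65*d - 24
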